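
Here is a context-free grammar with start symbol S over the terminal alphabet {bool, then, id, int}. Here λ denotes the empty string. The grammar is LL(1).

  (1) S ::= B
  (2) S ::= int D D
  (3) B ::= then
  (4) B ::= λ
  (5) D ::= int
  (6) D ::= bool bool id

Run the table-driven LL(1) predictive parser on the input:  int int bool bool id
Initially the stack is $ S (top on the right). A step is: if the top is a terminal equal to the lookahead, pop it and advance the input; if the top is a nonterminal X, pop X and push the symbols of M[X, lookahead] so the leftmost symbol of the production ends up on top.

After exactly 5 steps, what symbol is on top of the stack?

step 1: stack=$ S  input=int int bool bool id $  — expand S ::= int D D
step 2: stack=$ D D int  input=int int bool bool id $  — match int
step 3: stack=$ D D  input=int bool bool id $  — expand D ::= int
step 4: stack=$ D int  input=int bool bool id $  — match int
step 5: stack=$ D  input=bool bool id $  — expand D ::= bool bool id
Stack after step 5: $ id bool bool (top = bool).

bool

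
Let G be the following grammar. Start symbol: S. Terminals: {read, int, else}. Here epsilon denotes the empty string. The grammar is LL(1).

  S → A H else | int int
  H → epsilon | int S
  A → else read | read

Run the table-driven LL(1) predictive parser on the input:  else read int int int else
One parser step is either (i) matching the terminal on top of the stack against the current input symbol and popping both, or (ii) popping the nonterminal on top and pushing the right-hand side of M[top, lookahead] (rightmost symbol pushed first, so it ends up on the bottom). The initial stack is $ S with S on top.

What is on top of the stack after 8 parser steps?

int

step 1: stack=$ S  input=else read int int int else $  — expand S → A H else
step 2: stack=$ else H A  input=else read int int int else $  — expand A → else read
step 3: stack=$ else H read else  input=else read int int int else $  — match else
step 4: stack=$ else H read  input=read int int int else $  — match read
step 5: stack=$ else H  input=int int int else $  — expand H → int S
step 6: stack=$ else S int  input=int int int else $  — match int
step 7: stack=$ else S  input=int int else $  — expand S → int int
step 8: stack=$ else int int  input=int int else $  — match int
Stack after step 8: $ else int (top = int).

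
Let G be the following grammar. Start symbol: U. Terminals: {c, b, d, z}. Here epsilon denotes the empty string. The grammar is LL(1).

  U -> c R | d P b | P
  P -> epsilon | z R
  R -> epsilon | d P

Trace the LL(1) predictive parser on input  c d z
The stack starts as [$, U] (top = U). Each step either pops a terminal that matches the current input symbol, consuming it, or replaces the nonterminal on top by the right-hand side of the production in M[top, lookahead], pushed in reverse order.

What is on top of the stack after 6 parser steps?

R

step 1: stack=$ U  input=c d z $  — expand U -> c R
step 2: stack=$ R c  input=c d z $  — match c
step 3: stack=$ R  input=d z $  — expand R -> d P
step 4: stack=$ P d  input=d z $  — match d
step 5: stack=$ P  input=z $  — expand P -> z R
step 6: stack=$ R z  input=z $  — match z
Stack after step 6: $ R (top = R).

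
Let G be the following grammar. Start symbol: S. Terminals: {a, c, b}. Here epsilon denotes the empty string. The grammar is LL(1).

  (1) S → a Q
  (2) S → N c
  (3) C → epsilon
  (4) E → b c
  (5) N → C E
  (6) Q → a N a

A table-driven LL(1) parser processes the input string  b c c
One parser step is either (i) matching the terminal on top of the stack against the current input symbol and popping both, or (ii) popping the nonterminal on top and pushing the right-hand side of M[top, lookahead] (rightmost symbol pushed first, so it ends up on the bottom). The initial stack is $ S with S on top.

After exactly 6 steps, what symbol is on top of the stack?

c

step 1: stack=$ S  input=b c c $  — expand S → N c
step 2: stack=$ c N  input=b c c $  — expand N → C E
step 3: stack=$ c E C  input=b c c $  — expand C → epsilon
step 4: stack=$ c E  input=b c c $  — expand E → b c
step 5: stack=$ c c b  input=b c c $  — match b
step 6: stack=$ c c  input=c c $  — match c
Stack after step 6: $ c (top = c).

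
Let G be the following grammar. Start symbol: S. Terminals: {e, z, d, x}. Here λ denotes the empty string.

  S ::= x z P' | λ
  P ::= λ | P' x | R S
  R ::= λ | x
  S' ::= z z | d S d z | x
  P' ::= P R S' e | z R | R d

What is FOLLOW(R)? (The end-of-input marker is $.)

FIRST(S): from S::=x z P' we get {x}; from S::=λ we get {λ}. So FIRST(S) = {λ, x}.
FIRST(R): from R::=λ we get {λ}; from R::=x we get {x}. So FIRST(R) = {λ, x}.
FIRST(S'): from S'::=z z we get {z}; from S'::=d S d z we get {d}; from S'::=x we get {x}. So FIRST(S') = {d, x, z}.
FIRST(P): from P::=λ we get {λ}; from P::=P' x we get {d, x, z}; from P::=R S we get {λ, x}. So FIRST(P) = {λ, d, x, z}.
FIRST(P'): from P'::=P R S' e we get {d, x, z}; from P'::=z R we get {z}; from P'::=R d we get {d, x}. So FIRST(P') = {d, x, z}.
FOLLOW(S) includes $ since S is the start symbol.
FOLLOW(P): in P'::=P R S' e, P is followed by R S' e with FIRST {d, x, z}. Thus FOLLOW(P) = {d, x, z}.
FOLLOW(S): in P::=R S, the suffix after S is empty, so FOLLOW(S) ⊇ FOLLOW(P) = {d, x, z}; in S'::=d S d z, S is followed by d z with FIRST {d}. Thus FOLLOW(S) = {$, d, x, z}.
FOLLOW(S'): in P'::=P R S' e, S' is followed by e with FIRST {e}. Thus FOLLOW(S') = {e}.
FOLLOW(P'): in S::=x z P', the suffix after P' is empty, so FOLLOW(P') ⊇ FOLLOW(S) = {$, d, x, z}; in P::=P' x, P' is followed by x with FIRST {x}. Thus FOLLOW(P') = {$, d, x, z}.
FOLLOW(R): in P::=R S, R is followed by S with FIRST {λ, x}; in P::=R S, the suffix after R is nullable, so FOLLOW(R) ⊇ FOLLOW(P) = {d, x, z}; in P'::=P R S' e, R is followed by S' e with FIRST {d, x, z}; in P'::=z R, the suffix after R is empty, so FOLLOW(R) ⊇ FOLLOW(P') = {$, d, x, z}; in P'::=R d, R is followed by d with FIRST {d}. Thus FOLLOW(R) = {$, d, x, z}.

{$, d, x, z}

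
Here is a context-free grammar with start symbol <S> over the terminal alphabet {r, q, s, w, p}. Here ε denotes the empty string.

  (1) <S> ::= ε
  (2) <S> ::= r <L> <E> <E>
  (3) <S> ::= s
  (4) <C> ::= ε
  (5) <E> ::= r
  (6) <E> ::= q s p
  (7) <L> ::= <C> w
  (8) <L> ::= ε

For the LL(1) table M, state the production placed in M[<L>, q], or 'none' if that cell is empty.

<L> ::= ε

FIRST(<S>) = {ε, r, s}
FIRST(<C>) = {ε}
FIRST(<E>) = {q, r}
FIRST(<L>) = {ε, w}  (via <C> w)
FOLLOW(<S>) includes $ since <S> is the start symbol.
FOLLOW(<L>): in <S>::=r <L> <E> <E>, <L> is followed by <E> <E> with FIRST {q, r}. Thus FOLLOW(<L>) = {q, r}.
For <L> ::= <C> w: FIRST(<C> w) = {w}, so it goes in M[<L>, t] for t ∈ {w}.
For <L> ::= ε: FIRST(ε) = {ε}, so it goes in M[<L>, t] for t ∈ {}; since ε ∈ FIRST, also for every t ∈ FOLLOW(<L>) = {q, r}.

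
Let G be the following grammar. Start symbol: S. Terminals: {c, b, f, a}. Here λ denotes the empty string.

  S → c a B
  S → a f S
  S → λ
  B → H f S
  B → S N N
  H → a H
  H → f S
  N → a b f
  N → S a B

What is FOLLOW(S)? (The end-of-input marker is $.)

{$, a, c, f}

FIRST(S) = {λ, a, c}
FIRST(H) = {a, f}
FIRST(N) = {a, c}  (via S a B)
FIRST(B) = {a, c, f}  (via H f S, S N N)
FOLLOW(S) includes $ since S is the start symbol.
FOLLOW(H): in B→H f S, H is followed by f S with FIRST {f}; in H→a H, the suffix after H is empty (adds nothing new). Thus FOLLOW(H) = {f}.
FOLLOW(S): in S→a f S, the suffix after S is empty (adds nothing new); in B→H f S, the suffix after S is empty, so FOLLOW(S) ⊇ FOLLOW(B) = {$, a, c, f}; in B→S N N, S is followed by N N with FIRST {a, c}; in H→f S, the suffix after S is empty, so FOLLOW(S) ⊇ FOLLOW(H) = {f}; in N→S a B, S is followed by a B with FIRST {a}. Thus FOLLOW(S) = {$, a, c, f}.
FOLLOW(B): in S→c a B, the suffix after B is empty, so FOLLOW(B) ⊇ FOLLOW(S) = {$, a, c, f}; in N→S a B, the suffix after B is empty, so FOLLOW(B) ⊇ FOLLOW(N) = {$, a, c, f}. Thus FOLLOW(B) = {$, a, c, f}.
FOLLOW(N): in B→S N N (occurrence 1), N is followed by N with FIRST {a, c}; in B→S N N (occurrence 2), the suffix after N is empty, so FOLLOW(N) ⊇ FOLLOW(B) = {$, a, c, f}. Thus FOLLOW(N) = {$, a, c, f}.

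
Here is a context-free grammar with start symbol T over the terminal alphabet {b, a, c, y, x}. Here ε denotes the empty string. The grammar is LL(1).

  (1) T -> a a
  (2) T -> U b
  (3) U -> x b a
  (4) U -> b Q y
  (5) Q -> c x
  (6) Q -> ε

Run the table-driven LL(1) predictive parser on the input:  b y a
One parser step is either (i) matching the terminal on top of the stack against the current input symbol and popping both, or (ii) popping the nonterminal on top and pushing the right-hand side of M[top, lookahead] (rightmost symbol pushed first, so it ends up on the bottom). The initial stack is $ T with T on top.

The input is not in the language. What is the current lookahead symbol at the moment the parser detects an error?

a

step 1: stack=$ T  input=b y a $  — expand T -> U b
step 2: stack=$ b U  input=b y a $  — expand U -> b Q y
step 3: stack=$ b y Q b  input=b y a $  — match b
step 4: stack=$ b y Q  input=y a $  — expand Q -> ε
step 5: stack=$ b y  input=y a $  — match y
step 6: stack=$ b  input=a $  — error: top is terminal b but lookahead is a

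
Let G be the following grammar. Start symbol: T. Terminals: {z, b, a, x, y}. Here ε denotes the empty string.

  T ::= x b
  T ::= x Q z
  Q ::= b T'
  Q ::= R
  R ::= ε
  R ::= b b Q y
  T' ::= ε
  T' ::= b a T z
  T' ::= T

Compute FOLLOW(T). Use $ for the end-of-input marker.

FIRST(T): from T::=x b we get {x}; from T::=x Q z we get {x}. So FIRST(T) = {x}.
FIRST(R): from R::=ε we get {ε}; from R::=b b Q y we get {b}. So FIRST(R) = {ε, b}.
FIRST(Q): from Q::=b T' we get {b}; from Q::=R we get {ε, b}. So FIRST(Q) = {ε, b}.
FIRST(T'): from T'::=ε we get {ε}; from T'::=b a T z we get {b}; from T'::=T we get {x}. So FIRST(T') = {ε, b, x}.
FOLLOW(T) includes $ since T is the start symbol.
FOLLOW(Q): in T::=x Q z, Q is followed by z with FIRST {z}; in R::=b b Q y, Q is followed by y with FIRST {y}. Thus FOLLOW(Q) = {y, z}.
FOLLOW(R): in Q::=R, the suffix after R is empty, so FOLLOW(R) ⊇ FOLLOW(Q) = {y, z}. Thus FOLLOW(R) = {y, z}.
FOLLOW(T'): in Q::=b T', the suffix after T' is empty, so FOLLOW(T') ⊇ FOLLOW(Q) = {y, z}. Thus FOLLOW(T') = {y, z}.
FOLLOW(T): in T'::=b a T z, T is followed by z with FIRST {z}; in T'::=T, the suffix after T is empty, so FOLLOW(T) ⊇ FOLLOW(T') = {y, z}. Thus FOLLOW(T) = {$, y, z}.

{$, y, z}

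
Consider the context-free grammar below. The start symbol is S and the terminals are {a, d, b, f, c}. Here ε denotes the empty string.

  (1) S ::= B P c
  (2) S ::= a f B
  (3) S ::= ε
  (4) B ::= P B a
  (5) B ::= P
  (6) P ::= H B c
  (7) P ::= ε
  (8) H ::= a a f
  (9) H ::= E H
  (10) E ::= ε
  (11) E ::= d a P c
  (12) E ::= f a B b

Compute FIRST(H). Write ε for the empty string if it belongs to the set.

{a, d, f}

FIRST(E): from E::=ε we get {ε}; from E::=d a P c we get {d}; from E::=f a B b we get {f}. So FIRST(E) = {ε, d, f}.
FIRST(H): from H::=a a f we get {a}; from H::=E H we get {a, d, f}. So FIRST(H) = {a, d, f}.
FIRST(P): from P::=H B c we get {a, d, f}; from P::=ε we get {ε}. So FIRST(P) = {ε, a, d, f}.
FIRST(B): from B::=P B a we get {a, d, f}; from B::=P we get {ε, a, d, f}. So FIRST(B) = {ε, a, d, f}.
FIRST(S): from S::=B P c we get {a, c, d, f}; from S::=a f B we get {a}; from S::=ε we get {ε}. So FIRST(S) = {ε, a, c, d, f}.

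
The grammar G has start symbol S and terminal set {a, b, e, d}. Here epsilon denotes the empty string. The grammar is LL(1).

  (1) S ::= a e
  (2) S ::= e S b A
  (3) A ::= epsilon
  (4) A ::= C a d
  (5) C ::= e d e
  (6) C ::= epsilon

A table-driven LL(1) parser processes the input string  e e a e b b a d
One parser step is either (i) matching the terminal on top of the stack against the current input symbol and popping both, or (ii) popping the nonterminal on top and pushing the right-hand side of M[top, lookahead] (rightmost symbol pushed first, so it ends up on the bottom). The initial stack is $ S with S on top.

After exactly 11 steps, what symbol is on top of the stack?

step 1: stack=$ S  input=e e a e b b a d $  — expand S ::= e S b A
step 2: stack=$ A b S e  input=e e a e b b a d $  — match e
step 3: stack=$ A b S  input=e a e b b a d $  — expand S ::= e S b A
step 4: stack=$ A b A b S e  input=e a e b b a d $  — match e
step 5: stack=$ A b A b S  input=a e b b a d $  — expand S ::= a e
step 6: stack=$ A b A b e a  input=a e b b a d $  — match a
step 7: stack=$ A b A b e  input=e b b a d $  — match e
step 8: stack=$ A b A b  input=b b a d $  — match b
step 9: stack=$ A b A  input=b a d $  — expand A ::= epsilon
step 10: stack=$ A b  input=b a d $  — match b
step 11: stack=$ A  input=a d $  — expand A ::= C a d
Stack after step 11: $ d a C (top = C).

C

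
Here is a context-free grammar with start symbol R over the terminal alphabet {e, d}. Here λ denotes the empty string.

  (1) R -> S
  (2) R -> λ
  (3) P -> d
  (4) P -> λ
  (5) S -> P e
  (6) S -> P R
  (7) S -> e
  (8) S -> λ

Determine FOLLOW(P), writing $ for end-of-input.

FIRST(P): from P->d we get {d}; from P->λ we get {λ}. So FIRST(P) = {λ, d}.
FIRST(R): from R->S we get {λ, d, e}; from R->λ we get {λ}. So FIRST(R) = {λ, d, e}.
FIRST(S): from S->P e we get {d, e}; from S->P R we get {λ, d, e}; from S->e we get {e}; from S->λ we get {λ}. So FIRST(S) = {λ, d, e}.
FOLLOW(R) includes $ since R is the start symbol.
FOLLOW(R): in S->P R, the suffix after R is empty, so FOLLOW(R) ⊇ FOLLOW(S) = {$}. Thus FOLLOW(R) = {$}.
FOLLOW(S): in R->S, the suffix after S is empty, so FOLLOW(S) ⊇ FOLLOW(R) = {$}. Thus FOLLOW(S) = {$}.
FOLLOW(P): in S->P e, P is followed by e with FIRST {e}; in S->P R, P is followed by R with FIRST {λ, d, e}; in S->P R, the suffix after P is nullable, so FOLLOW(P) ⊇ FOLLOW(S) = {$}. Thus FOLLOW(P) = {$, d, e}.

{$, d, e}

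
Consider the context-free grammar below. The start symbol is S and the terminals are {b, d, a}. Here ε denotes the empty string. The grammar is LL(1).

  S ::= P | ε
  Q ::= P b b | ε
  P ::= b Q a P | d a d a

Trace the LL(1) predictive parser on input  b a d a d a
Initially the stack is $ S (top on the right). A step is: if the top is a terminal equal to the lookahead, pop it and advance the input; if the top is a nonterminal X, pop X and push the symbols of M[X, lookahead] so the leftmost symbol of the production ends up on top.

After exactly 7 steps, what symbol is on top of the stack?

step 1: stack=$ S  input=b a d a d a $  — expand S ::= P
step 2: stack=$ P  input=b a d a d a $  — expand P ::= b Q a P
step 3: stack=$ P a Q b  input=b a d a d a $  — match b
step 4: stack=$ P a Q  input=a d a d a $  — expand Q ::= ε
step 5: stack=$ P a  input=a d a d a $  — match a
step 6: stack=$ P  input=d a d a $  — expand P ::= d a d a
step 7: stack=$ a d a d  input=d a d a $  — match d
Stack after step 7: $ a d a (top = a).

a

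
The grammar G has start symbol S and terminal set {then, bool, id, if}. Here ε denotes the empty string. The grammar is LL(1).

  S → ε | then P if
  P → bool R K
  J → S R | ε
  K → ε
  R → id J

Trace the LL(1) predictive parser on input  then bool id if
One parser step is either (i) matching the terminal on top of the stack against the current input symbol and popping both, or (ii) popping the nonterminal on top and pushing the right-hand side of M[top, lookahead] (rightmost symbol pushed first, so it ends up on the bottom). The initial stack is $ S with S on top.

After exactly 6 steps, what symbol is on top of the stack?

     Stack          Input              Action
  1  $ S            then bool id if $  expand S → then P if
  2  $ if P then    then bool id if $  match then
  3  $ if P         bool id if $       expand P → bool R K
  4  $ if K R bool  bool id if $       match bool
  5  $ if K R       id if $            expand R → id J
  6  $ if K J id    id if $            match id
Stack after step 6: $ if K J (top = J).

J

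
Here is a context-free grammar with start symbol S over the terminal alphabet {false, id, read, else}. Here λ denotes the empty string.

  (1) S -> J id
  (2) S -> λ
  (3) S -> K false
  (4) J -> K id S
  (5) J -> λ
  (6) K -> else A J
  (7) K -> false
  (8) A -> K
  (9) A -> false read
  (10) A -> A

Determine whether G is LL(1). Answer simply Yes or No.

No

FIRST(S) = {λ, else, false, id}
FIRST(J) = {λ, else, false}
FIRST(K) = {else, false}
FIRST(A) = {else, false}
FOLLOW(S) = {$, else, false, id}
FOLLOW(J) = {else, false, id}
FOLLOW(K) = {else, false, id}
FOLLOW(A) = {else, false, id}
Cell M[A, else] receives both A -> K and A -> A — the grammar is not LL(1).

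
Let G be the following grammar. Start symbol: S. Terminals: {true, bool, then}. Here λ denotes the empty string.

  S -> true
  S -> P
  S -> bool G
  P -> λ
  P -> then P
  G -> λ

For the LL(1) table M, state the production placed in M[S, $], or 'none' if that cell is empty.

FIRST(P): from P->λ we get {λ}; from P->then P we get {then}. So FIRST(P) = {λ, then}.
FIRST(G): from G->λ we get {λ}. So FIRST(G) = {λ}.
FIRST(S): from S->true we get {true}; from S->P we get {λ, then}; from S->bool G we get {bool}. So FIRST(S) = {λ, bool, then, true}.
FOLLOW(S) includes $ since S is the start symbol.
FOLLOW(S): S appears on no right-hand side. Thus FOLLOW(S) = {$}.
For S -> true: FIRST(true) = {true}, so it goes in M[S, t] for t ∈ {true}.
For S -> P: FIRST(P) = {λ, then}, so it goes in M[S, t] for t ∈ {then}; since λ ∈ FIRST, also for every t ∈ FOLLOW(S) = {$}.
For S -> bool G: FIRST(bool G) = {bool}, so it goes in M[S, t] for t ∈ {bool}.

S -> P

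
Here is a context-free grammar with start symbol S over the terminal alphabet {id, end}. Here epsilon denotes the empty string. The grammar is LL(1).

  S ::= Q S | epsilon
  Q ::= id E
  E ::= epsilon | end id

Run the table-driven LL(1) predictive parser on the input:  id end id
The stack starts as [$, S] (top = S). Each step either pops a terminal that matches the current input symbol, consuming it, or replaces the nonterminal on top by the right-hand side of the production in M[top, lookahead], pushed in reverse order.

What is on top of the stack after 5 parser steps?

step 1: stack=$ S  input=id end id $  — expand S ::= Q S
step 2: stack=$ S Q  input=id end id $  — expand Q ::= id E
step 3: stack=$ S E id  input=id end id $  — match id
step 4: stack=$ S E  input=end id $  — expand E ::= end id
step 5: stack=$ S id end  input=end id $  — match end
Stack after step 5: $ S id (top = id).

id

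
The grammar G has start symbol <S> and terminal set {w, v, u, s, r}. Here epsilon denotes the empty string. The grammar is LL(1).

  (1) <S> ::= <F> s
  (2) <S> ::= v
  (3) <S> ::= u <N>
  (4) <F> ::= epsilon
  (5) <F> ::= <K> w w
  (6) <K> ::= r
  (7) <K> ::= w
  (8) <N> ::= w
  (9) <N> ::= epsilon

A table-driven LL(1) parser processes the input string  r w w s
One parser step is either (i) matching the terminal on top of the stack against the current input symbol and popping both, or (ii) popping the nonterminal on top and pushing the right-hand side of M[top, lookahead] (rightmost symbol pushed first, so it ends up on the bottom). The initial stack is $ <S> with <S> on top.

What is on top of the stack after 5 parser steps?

step 1: stack=$ <S>  input=r w w s $  — expand <S> ::= <F> s
step 2: stack=$ s <F>  input=r w w s $  — expand <F> ::= <K> w w
step 3: stack=$ s w w <K>  input=r w w s $  — expand <K> ::= r
step 4: stack=$ s w w r  input=r w w s $  — match r
step 5: stack=$ s w w  input=w w s $  — match w
Stack after step 5: $ s w (top = w).

w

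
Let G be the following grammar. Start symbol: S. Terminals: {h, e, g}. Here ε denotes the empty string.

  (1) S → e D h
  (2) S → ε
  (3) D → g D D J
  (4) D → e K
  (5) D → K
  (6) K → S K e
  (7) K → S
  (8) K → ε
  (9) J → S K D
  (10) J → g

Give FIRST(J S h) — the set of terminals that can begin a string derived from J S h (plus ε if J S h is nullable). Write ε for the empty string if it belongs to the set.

FIRST(S) = {ε, e}
FIRST(K) = {ε, e}  (via S K e, S)
FIRST(D) = {ε, e, g}  (via K)
FIRST(J) = {ε, e, g}  (via S K D)
FIRST(J S h): take FIRST of each symbol in turn, carrying on past any symbol whose FIRST contains ε; result {e, g, h}.

{e, g, h}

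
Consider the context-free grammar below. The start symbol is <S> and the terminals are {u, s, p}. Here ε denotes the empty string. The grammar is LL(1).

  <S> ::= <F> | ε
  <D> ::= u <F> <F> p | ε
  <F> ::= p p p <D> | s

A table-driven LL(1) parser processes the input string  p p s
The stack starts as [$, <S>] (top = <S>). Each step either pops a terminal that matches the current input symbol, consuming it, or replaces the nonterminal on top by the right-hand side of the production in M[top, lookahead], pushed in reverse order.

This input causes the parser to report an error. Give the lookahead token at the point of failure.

     Stack        Input    Action
  1  $ <S>        p p s $  expand <S> ::= <F>
  2  $ <F>        p p s $  expand <F> ::= p p p <D>
  3  $ <D> p p p  p p s $  match p
  4  $ <D> p p    p s $    match p
  5  $ <D> p      s $      error: top is terminal p but lookahead is s

s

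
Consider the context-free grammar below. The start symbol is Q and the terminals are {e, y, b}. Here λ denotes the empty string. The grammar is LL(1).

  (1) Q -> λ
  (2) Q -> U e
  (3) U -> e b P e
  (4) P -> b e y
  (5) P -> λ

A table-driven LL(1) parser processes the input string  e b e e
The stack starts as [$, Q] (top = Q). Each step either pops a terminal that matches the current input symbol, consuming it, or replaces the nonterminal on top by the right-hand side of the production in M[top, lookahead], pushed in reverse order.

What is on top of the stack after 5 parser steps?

e

step 1: stack=$ Q  input=e b e e $  — expand Q -> U e
step 2: stack=$ e U  input=e b e e $  — expand U -> e b P e
step 3: stack=$ e e P b e  input=e b e e $  — match e
step 4: stack=$ e e P b  input=b e e $  — match b
step 5: stack=$ e e P  input=e e $  — expand P -> λ
Stack after step 5: $ e e (top = e).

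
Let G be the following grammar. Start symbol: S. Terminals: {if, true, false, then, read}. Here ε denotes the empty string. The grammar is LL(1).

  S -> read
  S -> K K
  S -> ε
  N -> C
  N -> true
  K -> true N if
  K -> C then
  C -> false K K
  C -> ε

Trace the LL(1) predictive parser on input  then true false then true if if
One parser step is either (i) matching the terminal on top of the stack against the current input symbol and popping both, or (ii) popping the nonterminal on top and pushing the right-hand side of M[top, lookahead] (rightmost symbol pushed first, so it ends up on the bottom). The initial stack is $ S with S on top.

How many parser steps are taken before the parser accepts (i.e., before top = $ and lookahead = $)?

18

      Stack           Input                              Action
   1  $ S             then true false then true if if $  expand S -> K K
   2  $ K K           then true false then true if if $  expand K -> C then
   3  $ K then C      then true false then true if if $  expand C -> ε
   4  $ K then        then true false then true if if $  match then
   5  $ K             true false then true if if $       expand K -> true N if
   6  $ if N true     true false then true if if $       match true
   7  $ if N          false then true if if $            expand N -> C
   8  $ if C          false then true if if $            expand C -> false K K
   9  $ if K K false  false then true if if $            match false
  10  $ if K K        then true if if $                  expand K -> C then
  11  $ if K then C   then true if if $                  expand C -> ε
  12  $ if K then     then true if if $                  match then
  13  $ if K          true if if $                       expand K -> true N if
  14  $ if if N true  true if if $                       match true
  15  $ if if N       if if $                            expand N -> C
  16  $ if if C       if if $                            expand C -> ε
  17  $ if if         if if $                            match if
  18  $ if            if $                               match if
Accept reached after 18 steps.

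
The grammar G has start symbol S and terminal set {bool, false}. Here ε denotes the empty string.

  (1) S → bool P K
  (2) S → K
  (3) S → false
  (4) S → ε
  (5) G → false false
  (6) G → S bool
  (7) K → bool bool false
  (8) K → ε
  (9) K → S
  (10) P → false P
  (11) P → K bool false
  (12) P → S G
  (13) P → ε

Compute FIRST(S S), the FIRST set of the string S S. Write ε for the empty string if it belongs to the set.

{ε, bool, false}

FIRST(S): from S→bool P K we get {bool}; from S→K we get {ε, bool, false}; from S→false we get {false}; from S→ε we get {ε}. So FIRST(S) = {ε, bool, false}.
FIRST(G): from G→false false we get {false}; from G→S bool we get {bool, false}. So FIRST(G) = {bool, false}.
FIRST(K): from K→bool bool false we get {bool}; from K→ε we get {ε}; from K→S we get {ε, bool, false}. So FIRST(K) = {ε, bool, false}.
FIRST(P): from P→false P we get {false}; from P→K bool false we get {bool, false}; from P→S G we get {bool, false}; from P→ε we get {ε}. So FIRST(P) = {ε, bool, false}.
FIRST(S S): take FIRST of each symbol in turn, carrying on past any symbol whose FIRST contains ε; result {ε, bool, false}.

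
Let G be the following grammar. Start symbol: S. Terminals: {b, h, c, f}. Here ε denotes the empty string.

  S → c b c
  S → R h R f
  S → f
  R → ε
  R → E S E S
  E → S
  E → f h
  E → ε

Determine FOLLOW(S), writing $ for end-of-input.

{$, c, f, h}

FIRST(S) = {c, f, h}  (via R h R f)
FIRST(E) = {ε, c, f, h}  (via S)
FIRST(R) = {ε, c, f, h}  (via E S E S)
FOLLOW(S) includes $ since S is the start symbol.
FOLLOW(R): in S→R h R f (occurrence 1), R is followed by h R f with FIRST {h}; in S→R h R f (occurrence 2), R is followed by f with FIRST {f}. Thus FOLLOW(R) = {f, h}.
FOLLOW(E): in R→E S E S (occurrence 1), E is followed by S E S with FIRST {c, f, h}; in R→E S E S (occurrence 2), E is followed by S with FIRST {c, f, h}. Thus FOLLOW(E) = {c, f, h}.
FOLLOW(S): in R→E S E S (occurrence 1), S is followed by E S with FIRST {c, f, h}; in R→E S E S (occurrence 2), the suffix after S is empty, so FOLLOW(S) ⊇ FOLLOW(R) = {f, h}; in E→S, the suffix after S is empty, so FOLLOW(S) ⊇ FOLLOW(E) = {c, f, h}. Thus FOLLOW(S) = {$, c, f, h}.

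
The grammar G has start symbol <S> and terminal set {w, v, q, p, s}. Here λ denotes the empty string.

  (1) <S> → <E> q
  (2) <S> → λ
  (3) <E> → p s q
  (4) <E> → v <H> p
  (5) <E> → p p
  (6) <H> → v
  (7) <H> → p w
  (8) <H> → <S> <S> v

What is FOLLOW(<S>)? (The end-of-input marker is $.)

FIRST(<E>): from <E>→p s q we get {p}; from <E>→v <H> p we get {v}; from <E>→p p we get {p}. So FIRST(<E>) = {p, v}.
FIRST(<S>): from <S>→<E> q we get {p, v}; from <S>→λ we get {λ}. So FIRST(<S>) = {λ, p, v}.
FIRST(<H>): from <H>→v we get {v}; from <H>→p w we get {p}; from <H>→<S> <S> v we get {p, v}. So FIRST(<H>) = {p, v}.
FOLLOW(<S>) includes $ since <S> is the start symbol.
FOLLOW(<S>): in <H>→<S> <S> v (occurrence 1), <S> is followed by <S> v with FIRST {p, v}; in <H>→<S> <S> v (occurrence 2), <S> is followed by v with FIRST {v}. Thus FOLLOW(<S>) = {$, p, v}.
FOLLOW(<E>): in <S>→<E> q, <E> is followed by q with FIRST {q}. Thus FOLLOW(<E>) = {q}.
FOLLOW(<H>): in <E>→v <H> p, <H> is followed by p with FIRST {p}. Thus FOLLOW(<H>) = {p}.

{$, p, v}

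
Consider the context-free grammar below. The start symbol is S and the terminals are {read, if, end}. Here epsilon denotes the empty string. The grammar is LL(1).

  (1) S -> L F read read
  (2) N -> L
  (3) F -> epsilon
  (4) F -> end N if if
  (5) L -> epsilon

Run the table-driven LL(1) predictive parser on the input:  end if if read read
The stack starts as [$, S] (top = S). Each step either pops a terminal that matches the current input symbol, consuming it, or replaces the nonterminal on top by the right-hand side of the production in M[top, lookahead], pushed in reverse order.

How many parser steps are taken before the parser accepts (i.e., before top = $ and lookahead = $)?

10

      Stack                    Input                  Action
   1  $ S                      end if if read read $  expand S -> L F read read
   2  $ read read F L          end if if read read $  expand L -> epsilon
   3  $ read read F            end if if read read $  expand F -> end N if if
   4  $ read read if if N end  end if if read read $  match end
   5  $ read read if if N      if if read read $      expand N -> L
   6  $ read read if if L      if if read read $      expand L -> epsilon
   7  $ read read if if        if if read read $      match if
   8  $ read read if           if read read $         match if
   9  $ read read              read read $            match read
  10  $ read                   read $                 match read
Accept reached after 10 steps.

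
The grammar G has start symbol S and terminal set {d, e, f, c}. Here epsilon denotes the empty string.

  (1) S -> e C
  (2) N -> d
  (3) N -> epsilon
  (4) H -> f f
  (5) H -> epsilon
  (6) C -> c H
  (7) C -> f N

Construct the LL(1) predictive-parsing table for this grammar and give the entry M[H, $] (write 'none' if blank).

FIRST(S): from S->e C we get {e}. So FIRST(S) = {e}.
FIRST(N): from N->d we get {d}; from N->epsilon we get {epsilon}. So FIRST(N) = {epsilon, d}.
FIRST(H): from H->f f we get {f}; from H->epsilon we get {epsilon}. So FIRST(H) = {epsilon, f}.
FIRST(C): from C->c H we get {c}; from C->f N we get {f}. So FIRST(C) = {c, f}.
FOLLOW(S) includes $ since S is the start symbol.
FOLLOW(C): in S->e C, the suffix after C is empty, so FOLLOW(C) ⊇ FOLLOW(S) = {$}. Thus FOLLOW(C) = {$}.
FOLLOW(H): in C->c H, the suffix after H is empty, so FOLLOW(H) ⊇ FOLLOW(C) = {$}. Thus FOLLOW(H) = {$}.
For H -> f f: FIRST(f f) = {f}, so it goes in M[H, t] for t ∈ {f}.
For H -> epsilon: FIRST(epsilon) = {epsilon}, so it goes in M[H, t] for t ∈ {}; since epsilon ∈ FIRST, also for every t ∈ FOLLOW(H) = {$}.

H -> epsilon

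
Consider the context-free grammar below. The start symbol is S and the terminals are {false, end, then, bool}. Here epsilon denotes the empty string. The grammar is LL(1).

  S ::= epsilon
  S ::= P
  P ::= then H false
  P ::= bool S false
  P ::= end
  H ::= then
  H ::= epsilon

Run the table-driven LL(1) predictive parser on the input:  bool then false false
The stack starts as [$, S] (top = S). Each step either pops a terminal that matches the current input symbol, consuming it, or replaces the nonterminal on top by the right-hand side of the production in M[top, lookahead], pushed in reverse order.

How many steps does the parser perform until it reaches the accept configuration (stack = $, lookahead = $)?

step 1: stack=$ S  input=bool then false false $  — expand S ::= P
step 2: stack=$ P  input=bool then false false $  — expand P ::= bool S false
step 3: stack=$ false S bool  input=bool then false false $  — match bool
step 4: stack=$ false S  input=then false false $  — expand S ::= P
step 5: stack=$ false P  input=then false false $  — expand P ::= then H false
step 6: stack=$ false false H then  input=then false false $  — match then
step 7: stack=$ false false H  input=false false $  — expand H ::= epsilon
step 8: stack=$ false false  input=false false $  — match false
step 9: stack=$ false  input=false $  — match false
Accept reached after 9 steps.

9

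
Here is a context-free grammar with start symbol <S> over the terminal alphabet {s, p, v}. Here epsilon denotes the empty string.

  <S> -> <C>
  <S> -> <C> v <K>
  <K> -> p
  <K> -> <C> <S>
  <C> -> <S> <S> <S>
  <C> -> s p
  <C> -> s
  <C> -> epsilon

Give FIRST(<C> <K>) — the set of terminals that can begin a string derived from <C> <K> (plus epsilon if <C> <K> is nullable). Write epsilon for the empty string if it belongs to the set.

FIRST(<S>): from <S>-><C> we get {epsilon, s, v}; from <S>-><C> v <K> we get {s, v}. So FIRST(<S>) = {epsilon, s, v}.
FIRST(<C>): from <C>-><S> <S> <S> we get {epsilon, s, v}; from <C>->s p we get {s}; from <C>->s we get {s}; from <C>->epsilon we get {epsilon}. So FIRST(<C>) = {epsilon, s, v}.
FIRST(<K>): from <K>->p we get {p}; from <K>-><C> <S> we get {epsilon, s, v}. So FIRST(<K>) = {epsilon, p, s, v}.
FIRST(<C> <K>): take FIRST of each symbol in turn, carrying on past any symbol whose FIRST contains epsilon; result {epsilon, p, s, v}.

{epsilon, p, s, v}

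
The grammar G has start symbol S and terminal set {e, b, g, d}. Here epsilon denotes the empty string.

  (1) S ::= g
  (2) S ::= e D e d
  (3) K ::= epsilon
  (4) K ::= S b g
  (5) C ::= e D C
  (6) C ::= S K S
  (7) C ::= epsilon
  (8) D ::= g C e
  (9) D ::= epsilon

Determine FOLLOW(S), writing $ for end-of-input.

FIRST(S): from S::=g we get {g}; from S::=e D e d we get {e}. So FIRST(S) = {e, g}.
FIRST(D): from D::=g C e we get {g}; from D::=epsilon we get {epsilon}. So FIRST(D) = {epsilon, g}.
FIRST(K): from K::=epsilon we get {epsilon}; from K::=S b g we get {e, g}. So FIRST(K) = {epsilon, e, g}.
FIRST(C): from C::=e D C we get {e}; from C::=S K S we get {e, g}; from C::=epsilon we get {epsilon}. So FIRST(C) = {epsilon, e, g}.
FOLLOW(S) includes $ since S is the start symbol.
FOLLOW(K): in C::=S K S, K is followed by S with FIRST {e, g}. Thus FOLLOW(K) = {e, g}.
FOLLOW(C): in C::=e D C, the suffix after C is empty (adds nothing new); in D::=g C e, C is followed by e with FIRST {e}. Thus FOLLOW(C) = {e}.
FOLLOW(S): in K::=S b g, S is followed by b g with FIRST {b}; in C::=S K S (occurrence 1), S is followed by K S with FIRST {e, g}; in C::=S K S (occurrence 2), the suffix after S is empty, so FOLLOW(S) ⊇ FOLLOW(C) = {e}. Thus FOLLOW(S) = {$, b, e, g}.
FOLLOW(D): in S::=e D e d, D is followed by e d with FIRST {e}; in C::=e D C, D is followed by C with FIRST {epsilon, e, g}; in C::=e D C, the suffix after D is nullable, so FOLLOW(D) ⊇ FOLLOW(C) = {e}. Thus FOLLOW(D) = {e, g}.

{$, b, e, g}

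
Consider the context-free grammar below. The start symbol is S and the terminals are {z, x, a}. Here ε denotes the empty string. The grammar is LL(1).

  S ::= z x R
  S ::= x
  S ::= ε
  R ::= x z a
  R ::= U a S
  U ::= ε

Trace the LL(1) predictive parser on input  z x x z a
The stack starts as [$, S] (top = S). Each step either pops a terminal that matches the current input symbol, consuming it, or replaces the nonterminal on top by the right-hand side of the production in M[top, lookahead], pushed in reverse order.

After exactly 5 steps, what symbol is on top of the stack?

step 1: stack=$ S  input=z x x z a $  — expand S ::= z x R
step 2: stack=$ R x z  input=z x x z a $  — match z
step 3: stack=$ R x  input=x x z a $  — match x
step 4: stack=$ R  input=x z a $  — expand R ::= x z a
step 5: stack=$ a z x  input=x z a $  — match x
Stack after step 5: $ a z (top = z).

z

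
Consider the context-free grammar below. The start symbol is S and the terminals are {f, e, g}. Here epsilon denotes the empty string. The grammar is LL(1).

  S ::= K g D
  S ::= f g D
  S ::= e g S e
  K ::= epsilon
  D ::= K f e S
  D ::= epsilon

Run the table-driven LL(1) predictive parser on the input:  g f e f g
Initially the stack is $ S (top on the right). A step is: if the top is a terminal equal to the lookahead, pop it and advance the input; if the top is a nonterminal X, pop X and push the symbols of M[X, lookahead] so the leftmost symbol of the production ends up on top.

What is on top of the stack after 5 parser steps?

     Stack      Input        Action
  1  $ S        g f e f g $  expand S ::= K g D
  2  $ D g K    g f e f g $  expand K ::= epsilon
  3  $ D g      g f e f g $  match g
  4  $ D        f e f g $    expand D ::= K f e S
  5  $ S e f K  f e f g $    expand K ::= epsilon
Stack after step 5: $ S e f (top = f).

f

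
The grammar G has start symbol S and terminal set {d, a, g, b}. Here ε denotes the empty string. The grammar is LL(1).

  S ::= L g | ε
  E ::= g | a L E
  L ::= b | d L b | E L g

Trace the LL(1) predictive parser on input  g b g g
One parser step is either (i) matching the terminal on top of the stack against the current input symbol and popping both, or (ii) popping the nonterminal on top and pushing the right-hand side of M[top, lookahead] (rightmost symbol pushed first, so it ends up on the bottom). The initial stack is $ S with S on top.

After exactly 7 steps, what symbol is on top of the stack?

step 1: stack=$ S  input=g b g g $  — expand S ::= L g
step 2: stack=$ g L  input=g b g g $  — expand L ::= E L g
step 3: stack=$ g g L E  input=g b g g $  — expand E ::= g
step 4: stack=$ g g L g  input=g b g g $  — match g
step 5: stack=$ g g L  input=b g g $  — expand L ::= b
step 6: stack=$ g g b  input=b g g $  — match b
step 7: stack=$ g g  input=g g $  — match g
Stack after step 7: $ g (top = g).

g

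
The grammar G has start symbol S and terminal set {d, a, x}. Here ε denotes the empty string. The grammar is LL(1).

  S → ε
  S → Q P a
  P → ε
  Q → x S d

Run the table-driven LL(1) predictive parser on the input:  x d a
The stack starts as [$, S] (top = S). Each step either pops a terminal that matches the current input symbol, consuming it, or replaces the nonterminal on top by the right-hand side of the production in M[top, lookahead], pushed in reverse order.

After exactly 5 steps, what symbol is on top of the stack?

step 1: stack=$ S  input=x d a $  — expand S → Q P a
step 2: stack=$ a P Q  input=x d a $  — expand Q → x S d
step 3: stack=$ a P d S x  input=x d a $  — match x
step 4: stack=$ a P d S  input=d a $  — expand S → ε
step 5: stack=$ a P d  input=d a $  — match d
Stack after step 5: $ a P (top = P).

P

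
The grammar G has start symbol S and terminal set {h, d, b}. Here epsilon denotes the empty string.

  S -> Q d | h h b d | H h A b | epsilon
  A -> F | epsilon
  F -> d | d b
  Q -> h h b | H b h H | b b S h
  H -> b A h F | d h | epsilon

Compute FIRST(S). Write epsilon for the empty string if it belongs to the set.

{epsilon, b, d, h}

FIRST(F) = {d}
FIRST(H) = {epsilon, b, d}
FIRST(A) = {epsilon, d}  (via F)
FIRST(Q) = {b, d, h}  (via H b h H)
FIRST(S) = {epsilon, b, d, h}  (via Q d, H h A b)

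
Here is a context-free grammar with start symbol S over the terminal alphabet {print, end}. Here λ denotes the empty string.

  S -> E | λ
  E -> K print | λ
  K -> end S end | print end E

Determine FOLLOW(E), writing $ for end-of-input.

{$, end, print}

FIRST(K) = {end, print}
FIRST(E) = {λ, end, print}  (via K print)
FIRST(S) = {λ, end, print}  (via E)
FOLLOW(S) includes $ since S is the start symbol.
FOLLOW(S): in K->end S end, S is followed by end with FIRST {end}. Thus FOLLOW(S) = {$, end}.
FOLLOW(K): in E->K print, K is followed by print with FIRST {print}. Thus FOLLOW(K) = {print}.
FOLLOW(E): in S->E, the suffix after E is empty, so FOLLOW(E) ⊇ FOLLOW(S) = {$, end}; in K->print end E, the suffix after E is empty, so FOLLOW(E) ⊇ FOLLOW(K) = {print}. Thus FOLLOW(E) = {$, end, print}.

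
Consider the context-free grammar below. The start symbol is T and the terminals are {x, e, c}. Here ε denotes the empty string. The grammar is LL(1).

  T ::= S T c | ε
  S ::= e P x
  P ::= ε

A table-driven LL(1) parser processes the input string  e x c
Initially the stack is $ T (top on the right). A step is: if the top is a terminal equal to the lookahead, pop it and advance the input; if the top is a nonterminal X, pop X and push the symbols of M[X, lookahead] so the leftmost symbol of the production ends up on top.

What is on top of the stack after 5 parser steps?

step 1: stack=$ T  input=e x c $  — expand T ::= S T c
step 2: stack=$ c T S  input=e x c $  — expand S ::= e P x
step 3: stack=$ c T x P e  input=e x c $  — match e
step 4: stack=$ c T x P  input=x c $  — expand P ::= ε
step 5: stack=$ c T x  input=x c $  — match x
Stack after step 5: $ c T (top = T).

T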